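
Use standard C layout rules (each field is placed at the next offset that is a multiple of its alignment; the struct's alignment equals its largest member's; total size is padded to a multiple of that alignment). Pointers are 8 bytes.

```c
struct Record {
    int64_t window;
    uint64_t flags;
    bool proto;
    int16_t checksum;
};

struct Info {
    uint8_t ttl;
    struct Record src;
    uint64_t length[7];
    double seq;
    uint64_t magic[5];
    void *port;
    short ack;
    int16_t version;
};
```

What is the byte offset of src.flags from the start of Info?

16

Record: @0: window [8B, align 8] → 8; @8: flags [8B, align 8] → 16; @16: proto [1B, align 1] → 17; +1 pad (align 2); @18: checksum [2B, align 2] → 20; +4 tail pad (align 8); size 24, align 8
@0: ttl [1B, align 1] → 1
+7 pad (align 8)
@8: src [24B, align 8] → 32
within Record: flags at 8
8 + 8 = 16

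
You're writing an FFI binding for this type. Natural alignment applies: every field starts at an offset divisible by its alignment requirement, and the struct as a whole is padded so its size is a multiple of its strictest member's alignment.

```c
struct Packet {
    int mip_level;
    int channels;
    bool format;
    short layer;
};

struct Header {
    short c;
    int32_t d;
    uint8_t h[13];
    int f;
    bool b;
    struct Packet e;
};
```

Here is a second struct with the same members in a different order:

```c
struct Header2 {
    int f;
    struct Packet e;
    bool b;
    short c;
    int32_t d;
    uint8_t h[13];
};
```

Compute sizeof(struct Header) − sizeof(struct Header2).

4

Packet: 0..4  mip_level  (4B, 4-aligned); 4..8  channels  (4B, 4-aligned); 8..9  format  (1B, 1-aligned); 9..10  -- padding (1B); 10..12  layer  (2B, 2-aligned); sizeof = 12, alignof = 4
0..2  c  (2B, 2-aligned)
2..4  -- padding (2B)
4..8  d  (4B, 4-aligned)
8..21  h  (13B, 1-aligned)
21..24  -- padding (3B)
24..28  f  (4B, 4-aligned)
28..29  b  (1B, 1-aligned)
29..32  -- padding (3B)
32..44  e  (12B, 4-aligned)
sizeof = 44, alignof = 4
— Header2 —
0..4  f  (4B, 4-aligned)
4..16  e  (12B, 4-aligned)
16..17  b  (1B, 1-aligned)
17..18  -- padding (1B)
18..20  c  (2B, 2-aligned)
20..24  d  (4B, 4-aligned)
24..37  h  (13B, 1-aligned)
37..40  -- tail padding (3B)
sizeof = 40, alignof = 4
44 − 40 = 4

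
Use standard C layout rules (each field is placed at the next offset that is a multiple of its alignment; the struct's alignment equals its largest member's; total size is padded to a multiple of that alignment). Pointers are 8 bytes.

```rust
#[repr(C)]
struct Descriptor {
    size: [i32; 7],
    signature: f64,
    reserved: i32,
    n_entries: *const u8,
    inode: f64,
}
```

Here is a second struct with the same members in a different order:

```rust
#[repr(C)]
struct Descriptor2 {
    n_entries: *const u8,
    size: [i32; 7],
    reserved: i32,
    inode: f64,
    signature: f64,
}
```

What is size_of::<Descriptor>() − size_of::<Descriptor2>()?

@0: size [28B, align 4] → 28
+4 pad (align 8)
@32: signature [8B, align 8] → 40
@40: reserved [4B, align 4] → 44
+4 pad (align 8)
@48: n_entries [8B, align 8] → 56
@56: inode [8B, align 8] → 64
size 64, align 8
— Descriptor2 —
@0: n_entries [8B, align 8] → 8
@8: size [28B, align 4] → 36
@36: reserved [4B, align 4] → 40
@40: inode [8B, align 8] → 48
@48: signature [8B, align 8] → 56
size 56, align 8
64 − 56 = 8

8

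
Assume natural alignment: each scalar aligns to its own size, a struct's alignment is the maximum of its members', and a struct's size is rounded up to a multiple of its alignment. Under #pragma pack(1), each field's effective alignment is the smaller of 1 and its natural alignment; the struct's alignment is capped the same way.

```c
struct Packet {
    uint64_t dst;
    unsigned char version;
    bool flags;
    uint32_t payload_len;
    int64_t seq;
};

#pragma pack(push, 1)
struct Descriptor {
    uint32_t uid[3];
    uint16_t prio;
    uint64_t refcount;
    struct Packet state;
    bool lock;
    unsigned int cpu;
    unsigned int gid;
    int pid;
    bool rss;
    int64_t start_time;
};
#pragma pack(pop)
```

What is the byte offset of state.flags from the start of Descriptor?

31

Packet: @0: dst [8B, align 8] → 8; @8: version [1B, align 1] → 9; @9: flags [1B, align 1] → 10; +2 pad (align 4); @12: payload_len [4B, align 4] → 16; @16: seq [8B, align 8] → 24; size 24, align 8
@0: uid [12B, align 1] → 12
@12: prio [2B, align 1] → 14
@14: refcount [8B, align 1] → 22
@22: state [24B, align 1] → 46
within Packet: flags at 9
22 + 9 = 31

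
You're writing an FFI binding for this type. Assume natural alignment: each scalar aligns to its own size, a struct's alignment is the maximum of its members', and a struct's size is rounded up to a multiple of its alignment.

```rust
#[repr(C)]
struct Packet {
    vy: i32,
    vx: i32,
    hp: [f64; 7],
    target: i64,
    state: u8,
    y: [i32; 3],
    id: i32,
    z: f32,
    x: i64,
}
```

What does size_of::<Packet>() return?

0..4  vy  (4B, 4-aligned)
4..8  vx  (4B, 4-aligned)
8..64  hp  (56B, 8-aligned)
64..72  target  (8B, 8-aligned)
72..73  state  (1B, 1-aligned)
73..76  -- padding (3B)
76..88  y  (12B, 4-aligned)
88..92  id  (4B, 4-aligned)
92..96  z  (4B, 4-aligned)
96..104  x  (8B, 8-aligned)
sizeof = 104, alignof = 8

104 bytes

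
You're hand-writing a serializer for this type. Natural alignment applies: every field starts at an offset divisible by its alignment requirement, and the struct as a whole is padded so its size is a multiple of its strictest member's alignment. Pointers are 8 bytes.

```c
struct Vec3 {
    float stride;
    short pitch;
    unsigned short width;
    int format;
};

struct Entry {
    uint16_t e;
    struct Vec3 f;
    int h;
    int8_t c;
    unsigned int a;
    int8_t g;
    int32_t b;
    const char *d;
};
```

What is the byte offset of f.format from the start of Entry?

12

Vec3: stride at 0 (size 4, align 4) → ends 4; pitch at 4 (size 2, align 2) → ends 6; width at 6 (size 2, align 2) → ends 8; format at 8 (size 4, align 4) → ends 12; total 12 bytes, alignment 4
e at 0 (size 2, align 2) → ends 2
pad 2 to align 4 for f
f at 4 (size 12, align 4) → ends 16
within Vec3: format at 8
4 + 8 = 12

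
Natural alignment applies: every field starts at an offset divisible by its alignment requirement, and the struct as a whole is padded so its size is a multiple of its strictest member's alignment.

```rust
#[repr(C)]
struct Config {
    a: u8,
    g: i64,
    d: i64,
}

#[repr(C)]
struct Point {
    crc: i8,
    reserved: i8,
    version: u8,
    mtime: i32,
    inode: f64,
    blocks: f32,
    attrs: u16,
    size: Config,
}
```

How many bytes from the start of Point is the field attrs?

Config: @0: a [1B, align 1] → 1; +7 pad (align 8); @8: g [8B, align 8] → 16; @16: d [8B, align 8] → 24; size 24, align 8
@0: crc [1B, align 1] → 1
@1: reserved [1B, align 1] → 2
@2: version [1B, align 1] → 3
+1 pad (align 4)
@4: mtime [4B, align 4] → 8
@8: inode [8B, align 8] → 16
@16: blocks [4B, align 4] → 20
@20: attrs [2B, align 2] → 22

20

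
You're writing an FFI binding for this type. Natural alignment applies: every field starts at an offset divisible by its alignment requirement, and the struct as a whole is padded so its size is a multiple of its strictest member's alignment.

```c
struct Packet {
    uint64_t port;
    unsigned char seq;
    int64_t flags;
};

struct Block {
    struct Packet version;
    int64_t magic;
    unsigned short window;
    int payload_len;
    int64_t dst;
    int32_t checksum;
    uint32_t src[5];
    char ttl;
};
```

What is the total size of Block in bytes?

Packet: port at 0 (size 8, align 8) → ends 8; seq at 8 (size 1, align 1) → ends 9; pad 7 to align 8 for flags; flags at 16 (size 8, align 8) → ends 24; total 24 bytes, alignment 8
version at 0 (size 24, align 8) → ends 24
magic at 24 (size 8, align 8) → ends 32
window at 32 (size 2, align 2) → ends 34
pad 2 to align 4 for payload_len
payload_len at 36 (size 4, align 4) → ends 40
dst at 40 (size 8, align 8) → ends 48
checksum at 48 (size 4, align 4) → ends 52
src at 52 (size 20, align 4) → ends 72
ttl at 72 (size 1, align 1) → ends 73
tail pad 7 to reach multiple of 8
total 80 bytes, alignment 8

80 bytes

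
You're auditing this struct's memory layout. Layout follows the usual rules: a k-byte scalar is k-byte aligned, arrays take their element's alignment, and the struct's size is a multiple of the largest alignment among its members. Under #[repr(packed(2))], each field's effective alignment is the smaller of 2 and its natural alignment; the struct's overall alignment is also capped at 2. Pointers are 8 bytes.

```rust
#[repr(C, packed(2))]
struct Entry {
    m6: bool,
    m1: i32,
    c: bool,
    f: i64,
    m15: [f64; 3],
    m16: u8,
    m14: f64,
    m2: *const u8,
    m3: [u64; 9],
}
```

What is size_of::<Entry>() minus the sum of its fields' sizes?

3

0..1  m6  (1B, 1-aligned)
1..2  -- padding (1B)
2..6  m1  (4B, 2-aligned)
6..7  c  (1B, 1-aligned)
7..8  -- padding (1B)
8..16  f  (8B, 2-aligned)
16..40  m15  (24B, 2-aligned)
40..41  m16  (1B, 1-aligned)
41..42  -- padding (1B)
42..50  m14  (8B, 2-aligned)
50..58  m2  (8B, 2-aligned)
58..130  m3  (72B, 2-aligned)
sizeof = 130, alignof = 2
data bytes 127, size 130 → padding 3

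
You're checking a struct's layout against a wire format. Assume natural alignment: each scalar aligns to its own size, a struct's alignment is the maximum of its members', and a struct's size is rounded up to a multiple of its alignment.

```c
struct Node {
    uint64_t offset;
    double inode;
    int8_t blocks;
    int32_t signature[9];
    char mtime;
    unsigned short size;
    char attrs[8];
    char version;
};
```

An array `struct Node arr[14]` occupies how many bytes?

offset at 0 (size 8, align 8) → ends 8
inode at 8 (size 8, align 8) → ends 16
blocks at 16 (size 1, align 1) → ends 17
pad 3 to align 4 for signature
signature at 20 (size 36, align 4) → ends 56
mtime at 56 (size 1, align 1) → ends 57
pad 1 to align 2 for size
size at 58 (size 2, align 2) → ends 60
attrs at 60 (size 8, align 1) → ends 68
version at 68 (size 1, align 1) → ends 69
tail pad 3 to reach multiple of 8
total 72 bytes, alignment 8
array of 14: 14 × 72 = 1008

1008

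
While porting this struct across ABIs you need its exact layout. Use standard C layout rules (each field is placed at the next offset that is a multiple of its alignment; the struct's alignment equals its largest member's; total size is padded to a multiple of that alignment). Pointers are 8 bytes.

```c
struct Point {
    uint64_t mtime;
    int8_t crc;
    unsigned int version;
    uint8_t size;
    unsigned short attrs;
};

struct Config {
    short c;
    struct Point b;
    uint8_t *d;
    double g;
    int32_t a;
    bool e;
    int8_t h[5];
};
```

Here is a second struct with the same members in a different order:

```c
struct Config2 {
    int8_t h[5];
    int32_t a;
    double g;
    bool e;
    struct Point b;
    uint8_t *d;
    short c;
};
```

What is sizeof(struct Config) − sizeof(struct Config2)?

-8

Point: 0..8  mtime  (8B, 8-aligned); 8..9  crc  (1B, 1-aligned); 9..12  -- padding (3B); 12..16  version  (4B, 4-aligned); 16..17  size  (1B, 1-aligned); 17..18  -- padding (1B); 18..20  attrs  (2B, 2-aligned); 20..24  -- tail padding (4B); sizeof = 24, alignof = 8
0..2  c  (2B, 2-aligned)
2..8  -- padding (6B)
8..32  b  (24B, 8-aligned)
32..40  d  (8B, 8-aligned)
40..48  g  (8B, 8-aligned)
48..52  a  (4B, 4-aligned)
52..53  e  (1B, 1-aligned)
53..58  h  (5B, 1-aligned)
58..64  -- tail padding (6B)
sizeof = 64, alignof = 8
— Config2 —
0..5  h  (5B, 1-aligned)
5..8  -- padding (3B)
8..12  a  (4B, 4-aligned)
12..16  -- padding (4B)
16..24  g  (8B, 8-aligned)
24..25  e  (1B, 1-aligned)
25..32  -- padding (7B)
32..56  b  (24B, 8-aligned)
56..64  d  (8B, 8-aligned)
64..66  c  (2B, 2-aligned)
66..72  -- tail padding (6B)
sizeof = 72, alignof = 8
64 − 72 = -8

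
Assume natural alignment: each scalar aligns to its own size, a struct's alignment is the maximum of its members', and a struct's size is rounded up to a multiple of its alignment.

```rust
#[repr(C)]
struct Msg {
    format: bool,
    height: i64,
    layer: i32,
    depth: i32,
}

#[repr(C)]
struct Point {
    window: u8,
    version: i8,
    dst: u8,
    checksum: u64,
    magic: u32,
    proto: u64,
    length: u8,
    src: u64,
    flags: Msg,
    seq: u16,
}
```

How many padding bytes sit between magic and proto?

4

Msg: @0: format [1B, align 1] → 1; +7 pad (align 8); @8: height [8B, align 8] → 16; @16: layer [4B, align 4] → 20; @20: depth [4B, align 4] → 24; size 24, align 8
@0: window [1B, align 1] → 1
@1: version [1B, align 1] → 2
@2: dst [1B, align 1] → 3
+5 pad (align 8)
@8: checksum [8B, align 8] → 16
@16: magic [4B, align 4] → 20
+4 pad (align 8)
@24: proto [8B, align 8] → 32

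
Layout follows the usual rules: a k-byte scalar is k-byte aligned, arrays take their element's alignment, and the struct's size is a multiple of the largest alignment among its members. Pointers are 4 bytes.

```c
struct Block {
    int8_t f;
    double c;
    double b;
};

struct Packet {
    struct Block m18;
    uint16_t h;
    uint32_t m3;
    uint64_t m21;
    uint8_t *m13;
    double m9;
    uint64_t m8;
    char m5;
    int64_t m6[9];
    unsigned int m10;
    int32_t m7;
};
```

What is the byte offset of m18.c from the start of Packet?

8

Block: f at 0 (size 1, align 1) → ends 1; pad 7 to align 8 for c; c at 8 (size 8, align 8) → ends 16; b at 16 (size 8, align 8) → ends 24; total 24 bytes, alignment 8
m18 at 0 (size 24, align 8) → ends 24
within Block: c at 8
0 + 8 = 8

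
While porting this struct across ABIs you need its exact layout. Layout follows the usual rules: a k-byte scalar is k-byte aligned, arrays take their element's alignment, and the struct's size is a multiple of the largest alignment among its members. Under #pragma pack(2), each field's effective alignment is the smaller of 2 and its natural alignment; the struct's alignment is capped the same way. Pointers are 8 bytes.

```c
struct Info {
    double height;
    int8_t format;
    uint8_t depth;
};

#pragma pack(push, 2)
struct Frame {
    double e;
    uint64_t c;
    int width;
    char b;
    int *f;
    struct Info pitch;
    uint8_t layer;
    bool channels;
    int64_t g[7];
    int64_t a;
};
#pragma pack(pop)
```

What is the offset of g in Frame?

Info: @0: height [8B, align 8] → 8; @8: format [1B, align 1] → 9; @9: depth [1B, align 1] → 10; +6 tail pad (align 8); size 16, align 8
@0: e [8B, align 2] → 8
@8: c [8B, align 2] → 16
@16: width [4B, align 2] → 20
@20: b [1B, align 1] → 21
+1 pad (align 2)
@22: f [8B, align 2] → 30
@30: pitch [16B, align 2] → 46
@46: layer [1B, align 1] → 47
@47: channels [1B, align 1] → 48
@48: g [56B, align 2] → 104

48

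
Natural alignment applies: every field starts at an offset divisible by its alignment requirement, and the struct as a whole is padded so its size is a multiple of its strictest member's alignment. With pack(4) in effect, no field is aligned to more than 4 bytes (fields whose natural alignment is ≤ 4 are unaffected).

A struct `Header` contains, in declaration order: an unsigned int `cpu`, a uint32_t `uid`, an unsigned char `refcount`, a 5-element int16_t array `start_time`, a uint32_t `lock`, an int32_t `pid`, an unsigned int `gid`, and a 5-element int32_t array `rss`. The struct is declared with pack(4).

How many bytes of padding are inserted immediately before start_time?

0..4  cpu  (4B, 4-aligned)
4..8  uid  (4B, 4-aligned)
8..9  refcount  (1B, 1-aligned)
9..10  -- padding (1B)
10..20  start_time  (10B, 2-aligned)

1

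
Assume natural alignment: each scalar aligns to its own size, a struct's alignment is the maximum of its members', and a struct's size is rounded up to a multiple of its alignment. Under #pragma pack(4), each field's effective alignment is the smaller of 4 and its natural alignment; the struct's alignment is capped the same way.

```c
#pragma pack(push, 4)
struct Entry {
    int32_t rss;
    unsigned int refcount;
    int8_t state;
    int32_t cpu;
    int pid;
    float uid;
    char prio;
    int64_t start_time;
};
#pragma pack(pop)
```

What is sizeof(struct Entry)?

36 bytes

rss at 0 (size 4, align 4) → ends 4
refcount at 4 (size 4, align 4) → ends 8
state at 8 (size 1, align 1) → ends 9
pad 3 to align 4 for cpu
cpu at 12 (size 4, align 4) → ends 16
pid at 16 (size 4, align 4) → ends 20
uid at 20 (size 4, align 4) → ends 24
prio at 24 (size 1, align 1) → ends 25
pad 3 to align 4 for start_time
start_time at 28 (size 8, align 4) → ends 36
total 36 bytes, alignment 4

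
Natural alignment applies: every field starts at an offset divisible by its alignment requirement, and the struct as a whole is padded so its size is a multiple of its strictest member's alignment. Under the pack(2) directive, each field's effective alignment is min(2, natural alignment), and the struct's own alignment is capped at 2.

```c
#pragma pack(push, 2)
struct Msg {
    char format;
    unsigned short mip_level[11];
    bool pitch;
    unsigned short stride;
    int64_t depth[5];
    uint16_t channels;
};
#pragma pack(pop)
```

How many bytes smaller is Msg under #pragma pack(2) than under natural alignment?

natural layout:
  0..1  format  (1B, 1-aligned)
  1..2  -- padding (1B)
  2..24  mip_level  (22B, 2-aligned)
  24..25  pitch  (1B, 1-aligned)
  25..26  -- padding (1B)
  26..28  stride  (2B, 2-aligned)
  28..32  -- padding (4B)
  32..72  depth  (40B, 8-aligned)
  72..74  channels  (2B, 2-aligned)
  74..80  -- tail padding (6B)
  sizeof = 80, alignof = 8
packed(2) layout:
  0..1  format  (1B, 1-aligned)
  1..2  -- padding (1B)
  2..24  mip_level  (22B, 2-aligned)
  24..25  pitch  (1B, 1-aligned)
  25..26  -- padding (1B)
  26..28  stride  (2B, 2-aligned)
  28..68  depth  (40B, 2-aligned)
  68..70  channels  (2B, 2-aligned)
  sizeof = 70, alignof = 2
80 − 70 = 10

10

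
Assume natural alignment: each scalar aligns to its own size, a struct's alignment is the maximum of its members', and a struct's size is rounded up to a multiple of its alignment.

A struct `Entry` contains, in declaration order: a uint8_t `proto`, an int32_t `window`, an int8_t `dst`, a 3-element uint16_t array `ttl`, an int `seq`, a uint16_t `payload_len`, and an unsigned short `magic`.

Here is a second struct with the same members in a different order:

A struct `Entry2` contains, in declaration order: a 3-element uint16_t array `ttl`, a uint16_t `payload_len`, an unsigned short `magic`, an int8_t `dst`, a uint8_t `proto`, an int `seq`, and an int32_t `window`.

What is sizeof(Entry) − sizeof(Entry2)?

4

@0: proto [1B, align 1] → 1
+3 pad (align 4)
@4: window [4B, align 4] → 8
@8: dst [1B, align 1] → 9
+1 pad (align 2)
@10: ttl [6B, align 2] → 16
@16: seq [4B, align 4] → 20
@20: payload_len [2B, align 2] → 22
@22: magic [2B, align 2] → 24
size 24, align 4
— Entry2 —
@0: ttl [6B, align 2] → 6
@6: payload_len [2B, align 2] → 8
@8: magic [2B, align 2] → 10
@10: dst [1B, align 1] → 11
@11: proto [1B, align 1] → 12
@12: seq [4B, align 4] → 16
@16: window [4B, align 4] → 20
size 20, align 4
24 − 20 = 4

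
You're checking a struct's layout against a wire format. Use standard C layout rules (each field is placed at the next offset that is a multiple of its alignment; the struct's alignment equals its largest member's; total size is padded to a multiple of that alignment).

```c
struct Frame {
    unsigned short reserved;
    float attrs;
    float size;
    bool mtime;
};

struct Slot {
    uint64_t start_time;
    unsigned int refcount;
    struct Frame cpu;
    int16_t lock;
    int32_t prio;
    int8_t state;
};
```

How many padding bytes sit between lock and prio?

2

Frame: @0: reserved [2B, align 2] → 2; +2 pad (align 4); @4: attrs [4B, align 4] → 8; @8: size [4B, align 4] → 12; @12: mtime [1B, align 1] → 13; +3 tail pad (align 4); size 16, align 4
@0: start_time [8B, align 8] → 8
@8: refcount [4B, align 4] → 12
@12: cpu [16B, align 4] → 28
@28: lock [2B, align 2] → 30
+2 pad (align 4)
@32: prio [4B, align 4] → 36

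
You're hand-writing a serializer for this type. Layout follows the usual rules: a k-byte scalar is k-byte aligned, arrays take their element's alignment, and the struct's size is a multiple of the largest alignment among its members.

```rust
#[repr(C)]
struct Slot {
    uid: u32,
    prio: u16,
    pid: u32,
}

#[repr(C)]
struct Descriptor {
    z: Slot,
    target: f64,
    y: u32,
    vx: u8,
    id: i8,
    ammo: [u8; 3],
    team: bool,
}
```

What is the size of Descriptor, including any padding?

Slot: 0..4  uid  (4B, 4-aligned); 4..6  prio  (2B, 2-aligned); 6..8  -- padding (2B); 8..12  pid  (4B, 4-aligned); sizeof = 12, alignof = 4
0..12  z  (12B, 4-aligned)
12..16  -- padding (4B)
16..24  target  (8B, 8-aligned)
24..28  y  (4B, 4-aligned)
28..29  vx  (1B, 1-aligned)
29..30  id  (1B, 1-aligned)
30..33  ammo  (3B, 1-aligned)
33..34  team  (1B, 1-aligned)
34..40  -- tail padding (6B)
sizeof = 40, alignof = 8

40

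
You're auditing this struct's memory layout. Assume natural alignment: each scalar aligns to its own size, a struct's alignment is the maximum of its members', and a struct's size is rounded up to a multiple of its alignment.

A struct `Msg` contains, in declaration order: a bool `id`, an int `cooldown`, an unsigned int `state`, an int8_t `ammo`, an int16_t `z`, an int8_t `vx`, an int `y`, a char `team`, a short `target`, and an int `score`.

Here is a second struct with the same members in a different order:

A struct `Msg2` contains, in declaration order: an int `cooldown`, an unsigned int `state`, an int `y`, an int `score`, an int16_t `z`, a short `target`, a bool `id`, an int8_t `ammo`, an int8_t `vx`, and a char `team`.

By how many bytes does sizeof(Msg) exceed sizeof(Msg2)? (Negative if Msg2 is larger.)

8

id at 0 (size 1, align 1) → ends 1
pad 3 to align 4 for cooldown
cooldown at 4 (size 4, align 4) → ends 8
state at 8 (size 4, align 4) → ends 12
ammo at 12 (size 1, align 1) → ends 13
pad 1 to align 2 for z
z at 14 (size 2, align 2) → ends 16
vx at 16 (size 1, align 1) → ends 17
pad 3 to align 4 for y
y at 20 (size 4, align 4) → ends 24
team at 24 (size 1, align 1) → ends 25
pad 1 to align 2 for target
target at 26 (size 2, align 2) → ends 28
score at 28 (size 4, align 4) → ends 32
total 32 bytes, alignment 4
— Msg2 —
cooldown at 0 (size 4, align 4) → ends 4
state at 4 (size 4, align 4) → ends 8
y at 8 (size 4, align 4) → ends 12
score at 12 (size 4, align 4) → ends 16
z at 16 (size 2, align 2) → ends 18
target at 18 (size 2, align 2) → ends 20
id at 20 (size 1, align 1) → ends 21
ammo at 21 (size 1, align 1) → ends 22
vx at 22 (size 1, align 1) → ends 23
team at 23 (size 1, align 1) → ends 24
total 24 bytes, alignment 4
32 − 24 = 8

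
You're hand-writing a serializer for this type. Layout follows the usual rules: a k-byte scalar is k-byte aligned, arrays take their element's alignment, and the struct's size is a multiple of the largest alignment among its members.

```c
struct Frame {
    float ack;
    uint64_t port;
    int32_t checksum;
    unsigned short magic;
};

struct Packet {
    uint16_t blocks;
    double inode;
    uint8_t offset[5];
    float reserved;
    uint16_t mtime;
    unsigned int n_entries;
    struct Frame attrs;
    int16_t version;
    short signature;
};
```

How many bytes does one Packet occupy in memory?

Frame: @0: ack [4B, align 4] → 4; +4 pad (align 8); @8: port [8B, align 8] → 16; @16: checksum [4B, align 4] → 20; @20: magic [2B, align 2] → 22; +2 tail pad (align 8); size 24, align 8
@0: blocks [2B, align 2] → 2
+6 pad (align 8)
@8: inode [8B, align 8] → 16
@16: offset [5B, align 1] → 21
+3 pad (align 4)
@24: reserved [4B, align 4] → 28
@28: mtime [2B, align 2] → 30
+2 pad (align 4)
@32: n_entries [4B, align 4] → 36
+4 pad (align 8)
@40: attrs [24B, align 8] → 64
@64: version [2B, align 2] → 66
@66: signature [2B, align 2] → 68
+4 tail pad (align 8)
size 72, align 8

72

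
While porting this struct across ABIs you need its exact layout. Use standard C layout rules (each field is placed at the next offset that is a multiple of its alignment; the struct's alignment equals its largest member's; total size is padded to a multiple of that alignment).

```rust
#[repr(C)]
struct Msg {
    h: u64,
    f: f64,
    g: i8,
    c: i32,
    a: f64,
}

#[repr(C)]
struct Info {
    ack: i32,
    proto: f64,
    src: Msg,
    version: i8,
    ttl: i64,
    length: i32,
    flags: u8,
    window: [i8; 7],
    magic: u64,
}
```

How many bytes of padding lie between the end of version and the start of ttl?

7

Msg: @0: h [8B, align 8] → 8; @8: f [8B, align 8] → 16; @16: g [1B, align 1] → 17; +3 pad (align 4); @20: c [4B, align 4] → 24; @24: a [8B, align 8] → 32; size 32, align 8
@0: ack [4B, align 4] → 4
+4 pad (align 8)
@8: proto [8B, align 8] → 16
@16: src [32B, align 8] → 48
@48: version [1B, align 1] → 49
+7 pad (align 8)
@56: ttl [8B, align 8] → 64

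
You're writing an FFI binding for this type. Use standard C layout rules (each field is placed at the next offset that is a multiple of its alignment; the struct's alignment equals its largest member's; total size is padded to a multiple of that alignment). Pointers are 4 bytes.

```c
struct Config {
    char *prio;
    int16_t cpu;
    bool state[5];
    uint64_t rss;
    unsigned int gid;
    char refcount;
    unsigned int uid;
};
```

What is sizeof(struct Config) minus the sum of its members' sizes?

12

@0: prio [4B, align 4] → 4
@4: cpu [2B, align 2] → 6
@6: state [5B, align 1] → 11
+5 pad (align 8)
@16: rss [8B, align 8] → 24
@24: gid [4B, align 4] → 28
@28: refcount [1B, align 1] → 29
+3 pad (align 4)
@32: uid [4B, align 4] → 36
+4 tail pad (align 8)
size 40, align 8
data bytes 28, size 40 → padding 12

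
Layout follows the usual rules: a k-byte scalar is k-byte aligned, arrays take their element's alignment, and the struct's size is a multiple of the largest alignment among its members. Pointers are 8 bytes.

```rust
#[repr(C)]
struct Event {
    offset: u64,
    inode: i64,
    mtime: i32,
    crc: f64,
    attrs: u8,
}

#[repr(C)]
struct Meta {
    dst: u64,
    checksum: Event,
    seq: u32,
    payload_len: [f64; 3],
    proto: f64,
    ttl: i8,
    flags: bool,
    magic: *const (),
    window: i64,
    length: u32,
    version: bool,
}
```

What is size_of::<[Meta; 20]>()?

2400

Event: 0..8  offset  (8B, 8-aligned); 8..16  inode  (8B, 8-aligned); 16..20  mtime  (4B, 4-aligned); 20..24  -- padding (4B); 24..32  crc  (8B, 8-aligned); 32..33  attrs  (1B, 1-aligned); 33..40  -- tail padding (7B); sizeof = 40, alignof = 8
0..8  dst  (8B, 8-aligned)
8..48  checksum  (40B, 8-aligned)
48..52  seq  (4B, 4-aligned)
52..56  -- padding (4B)
56..80  payload_len  (24B, 8-aligned)
80..88  proto  (8B, 8-aligned)
88..89  ttl  (1B, 1-aligned)
89..90  flags  (1B, 1-aligned)
90..96  -- padding (6B)
96..104  magic  (8B, 8-aligned)
104..112  window  (8B, 8-aligned)
112..116  length  (4B, 4-aligned)
116..117  version  (1B, 1-aligned)
117..120  -- tail padding (3B)
sizeof = 120, alignof = 8
array of 20: 20 × 120 = 2400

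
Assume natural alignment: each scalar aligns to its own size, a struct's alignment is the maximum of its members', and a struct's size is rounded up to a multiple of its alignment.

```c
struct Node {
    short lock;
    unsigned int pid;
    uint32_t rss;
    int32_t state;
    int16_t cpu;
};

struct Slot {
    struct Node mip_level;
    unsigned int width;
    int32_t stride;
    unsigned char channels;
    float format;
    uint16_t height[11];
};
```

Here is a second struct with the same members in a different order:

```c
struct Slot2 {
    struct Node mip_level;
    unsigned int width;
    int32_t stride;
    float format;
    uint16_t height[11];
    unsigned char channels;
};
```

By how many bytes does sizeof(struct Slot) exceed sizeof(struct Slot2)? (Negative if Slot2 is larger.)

Node: @0: lock [2B, align 2] → 2; +2 pad (align 4); @4: pid [4B, align 4] → 8; @8: rss [4B, align 4] → 12; @12: state [4B, align 4] → 16; @16: cpu [2B, align 2] → 18; +2 tail pad (align 4); size 20, align 4
@0: mip_level [20B, align 4] → 20
@20: width [4B, align 4] → 24
@24: stride [4B, align 4] → 28
@28: channels [1B, align 1] → 29
+3 pad (align 4)
@32: format [4B, align 4] → 36
@36: height [22B, align 2] → 58
+2 tail pad (align 4)
size 60, align 4
— Slot2 —
@0: mip_level [20B, align 4] → 20
@20: width [4B, align 4] → 24
@24: stride [4B, align 4] → 28
@28: format [4B, align 4] → 32
@32: height [22B, align 2] → 54
@54: channels [1B, align 1] → 55
+1 tail pad (align 4)
size 56, align 4
60 − 56 = 4

4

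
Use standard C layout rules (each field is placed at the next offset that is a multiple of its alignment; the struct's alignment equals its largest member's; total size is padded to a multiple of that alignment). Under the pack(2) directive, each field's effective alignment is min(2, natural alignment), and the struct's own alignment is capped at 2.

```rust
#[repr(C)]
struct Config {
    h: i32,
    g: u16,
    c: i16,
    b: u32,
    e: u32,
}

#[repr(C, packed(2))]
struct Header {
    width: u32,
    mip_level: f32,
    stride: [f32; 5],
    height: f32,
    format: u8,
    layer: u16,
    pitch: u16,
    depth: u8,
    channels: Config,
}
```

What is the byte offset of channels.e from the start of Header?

Config: @0: h [4B, align 4] → 4; @4: g [2B, align 2] → 6; @6: c [2B, align 2] → 8; @8: b [4B, align 4] → 12; @12: e [4B, align 4] → 16; size 16, align 4
@0: width [4B, align 2] → 4
@4: mip_level [4B, align 2] → 8
@8: stride [20B, align 2] → 28
@28: height [4B, align 2] → 32
@32: format [1B, align 1] → 33
+1 pad (align 2)
@34: layer [2B, align 2] → 36
@36: pitch [2B, align 2] → 38
@38: depth [1B, align 1] → 39
+1 pad (align 2)
@40: channels [16B, align 2] → 56
within Config: e at 12
40 + 12 = 52

52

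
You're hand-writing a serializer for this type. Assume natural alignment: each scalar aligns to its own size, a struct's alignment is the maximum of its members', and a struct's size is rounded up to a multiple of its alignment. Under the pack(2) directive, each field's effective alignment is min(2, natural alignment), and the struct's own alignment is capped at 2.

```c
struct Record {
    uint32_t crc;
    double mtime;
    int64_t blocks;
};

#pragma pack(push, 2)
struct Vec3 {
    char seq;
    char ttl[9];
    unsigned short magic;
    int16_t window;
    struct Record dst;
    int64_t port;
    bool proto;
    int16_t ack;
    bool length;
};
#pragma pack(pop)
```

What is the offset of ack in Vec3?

48

Record: crc at 0 (size 4, align 4) → ends 4; pad 4 to align 8 for mtime; mtime at 8 (size 8, align 8) → ends 16; blocks at 16 (size 8, align 8) → ends 24; total 24 bytes, alignment 8
seq at 0 (size 1, align 1) → ends 1
ttl at 1 (size 9, align 1) → ends 10
magic at 10 (size 2, align 2) → ends 12
window at 12 (size 2, align 2) → ends 14
dst at 14 (size 24, align 2) → ends 38
port at 38 (size 8, align 2) → ends 46
proto at 46 (size 1, align 1) → ends 47
pad 1 to align 2 for ack
ack at 48 (size 2, align 2) → ends 50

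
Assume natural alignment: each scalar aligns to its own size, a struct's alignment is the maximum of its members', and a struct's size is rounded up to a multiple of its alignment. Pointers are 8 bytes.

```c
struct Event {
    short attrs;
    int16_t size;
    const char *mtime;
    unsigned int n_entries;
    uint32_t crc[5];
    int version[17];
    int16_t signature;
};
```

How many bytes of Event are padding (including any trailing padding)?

6

attrs at 0 (size 2, align 2) → ends 2
size at 2 (size 2, align 2) → ends 4
pad 4 to align 8 for mtime
mtime at 8 (size 8, align 8) → ends 16
n_entries at 16 (size 4, align 4) → ends 20
crc at 20 (size 20, align 4) → ends 40
version at 40 (size 68, align 4) → ends 108
signature at 108 (size 2, align 2) → ends 110
tail pad 2 to reach multiple of 8
total 112 bytes, alignment 8
data bytes 106, size 112 → padding 6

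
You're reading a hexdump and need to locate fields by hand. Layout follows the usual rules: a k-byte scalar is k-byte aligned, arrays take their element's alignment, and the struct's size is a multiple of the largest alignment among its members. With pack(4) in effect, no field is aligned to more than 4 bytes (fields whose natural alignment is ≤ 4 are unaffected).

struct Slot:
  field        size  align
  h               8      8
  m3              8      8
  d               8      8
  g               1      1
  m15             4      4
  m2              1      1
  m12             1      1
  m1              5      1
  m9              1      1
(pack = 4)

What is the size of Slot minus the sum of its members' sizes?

3

0..8  h  (8B, 4-aligned)
8..16  m3  (8B, 4-aligned)
16..24  d  (8B, 4-aligned)
24..25  g  (1B, 1-aligned)
25..28  -- padding (3B)
28..32  m15  (4B, 4-aligned)
32..33  m2  (1B, 1-aligned)
33..34  m12  (1B, 1-aligned)
34..39  m1  (5B, 1-aligned)
39..40  m9  (1B, 1-aligned)
sizeof = 40, alignof = 4
data bytes 37, size 40 → padding 3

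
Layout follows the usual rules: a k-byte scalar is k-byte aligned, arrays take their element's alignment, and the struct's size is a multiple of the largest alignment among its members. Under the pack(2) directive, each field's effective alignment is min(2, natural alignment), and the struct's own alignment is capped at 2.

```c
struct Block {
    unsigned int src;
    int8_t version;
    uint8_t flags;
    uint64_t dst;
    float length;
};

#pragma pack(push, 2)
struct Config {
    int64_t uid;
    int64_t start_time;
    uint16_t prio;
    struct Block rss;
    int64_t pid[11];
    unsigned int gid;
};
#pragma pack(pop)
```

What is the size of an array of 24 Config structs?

Block: src at 0 (size 4, align 4) → ends 4; version at 4 (size 1, align 1) → ends 5; flags at 5 (size 1, align 1) → ends 6; pad 2 to align 8 for dst; dst at 8 (size 8, align 8) → ends 16; length at 16 (size 4, align 4) → ends 20; tail pad 4 to reach multiple of 8; total 24 bytes, alignment 8
uid at 0 (size 8, align 2) → ends 8
start_time at 8 (size 8, align 2) → ends 16
prio at 16 (size 2, align 2) → ends 18
rss at 18 (size 24, align 2) → ends 42
pid at 42 (size 88, align 2) → ends 130
gid at 130 (size 4, align 2) → ends 134
total 134 bytes, alignment 2
array of 24: 24 × 134 = 3216

3216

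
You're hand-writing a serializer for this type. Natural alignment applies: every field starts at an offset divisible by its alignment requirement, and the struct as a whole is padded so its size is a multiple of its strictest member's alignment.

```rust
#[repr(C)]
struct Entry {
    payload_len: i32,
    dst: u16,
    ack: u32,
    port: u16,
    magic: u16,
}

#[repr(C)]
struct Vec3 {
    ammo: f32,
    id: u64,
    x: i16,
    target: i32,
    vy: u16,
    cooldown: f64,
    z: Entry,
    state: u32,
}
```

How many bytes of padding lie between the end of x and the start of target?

2

Entry: @0: payload_len [4B, align 4] → 4; @4: dst [2B, align 2] → 6; +2 pad (align 4); @8: ack [4B, align 4] → 12; @12: port [2B, align 2] → 14; @14: magic [2B, align 2] → 16; size 16, align 4
@0: ammo [4B, align 4] → 4
+4 pad (align 8)
@8: id [8B, align 8] → 16
@16: x [2B, align 2] → 18
+2 pad (align 4)
@20: target [4B, align 4] → 24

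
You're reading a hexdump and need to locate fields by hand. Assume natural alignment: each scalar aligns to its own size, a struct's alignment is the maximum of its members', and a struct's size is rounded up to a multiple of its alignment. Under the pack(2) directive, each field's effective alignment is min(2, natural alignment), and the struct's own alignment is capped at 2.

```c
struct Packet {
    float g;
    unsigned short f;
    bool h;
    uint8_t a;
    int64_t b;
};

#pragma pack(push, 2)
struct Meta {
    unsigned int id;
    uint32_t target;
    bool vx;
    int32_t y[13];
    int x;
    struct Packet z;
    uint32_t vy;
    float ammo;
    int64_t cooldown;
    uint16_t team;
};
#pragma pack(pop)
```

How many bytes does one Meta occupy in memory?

100

Packet: g at 0 (size 4, align 4) → ends 4; f at 4 (size 2, align 2) → ends 6; h at 6 (size 1, align 1) → ends 7; a at 7 (size 1, align 1) → ends 8; b at 8 (size 8, align 8) → ends 16; total 16 bytes, alignment 8
id at 0 (size 4, align 2) → ends 4
target at 4 (size 4, align 2) → ends 8
vx at 8 (size 1, align 1) → ends 9
pad 1 to align 2 for y
y at 10 (size 52, align 2) → ends 62
x at 62 (size 4, align 2) → ends 66
z at 66 (size 16, align 2) → ends 82
vy at 82 (size 4, align 2) → ends 86
ammo at 86 (size 4, align 2) → ends 90
cooldown at 90 (size 8, align 2) → ends 98
team at 98 (size 2, align 2) → ends 100
total 100 bytes, alignment 2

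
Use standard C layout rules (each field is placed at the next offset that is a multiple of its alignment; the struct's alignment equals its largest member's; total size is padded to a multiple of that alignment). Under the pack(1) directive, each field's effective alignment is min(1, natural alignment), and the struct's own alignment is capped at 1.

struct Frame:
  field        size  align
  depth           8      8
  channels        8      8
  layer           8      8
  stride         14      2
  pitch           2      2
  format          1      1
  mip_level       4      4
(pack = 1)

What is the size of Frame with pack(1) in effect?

@0: depth [8B, align 1] → 8
@8: channels [8B, align 1] → 16
@16: layer [8B, align 1] → 24
@24: stride [14B, align 1] → 38
@38: pitch [2B, align 1] → 40
@40: format [1B, align 1] → 41
@41: mip_level [4B, align 1] → 45
size 45, align 1

45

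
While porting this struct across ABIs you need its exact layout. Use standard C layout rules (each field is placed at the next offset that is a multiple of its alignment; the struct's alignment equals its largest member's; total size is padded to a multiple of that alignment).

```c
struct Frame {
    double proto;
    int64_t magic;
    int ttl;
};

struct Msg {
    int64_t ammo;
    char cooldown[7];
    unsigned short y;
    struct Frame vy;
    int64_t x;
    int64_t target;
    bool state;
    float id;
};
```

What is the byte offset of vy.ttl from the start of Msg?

40

Frame: 0..8  proto  (8B, 8-aligned); 8..16  magic  (8B, 8-aligned); 16..20  ttl  (4B, 4-aligned); 20..24  -- tail padding (4B); sizeof = 24, alignof = 8
0..8  ammo  (8B, 8-aligned)
8..15  cooldown  (7B, 1-aligned)
15..16  -- padding (1B)
16..18  y  (2B, 2-aligned)
18..24  -- padding (6B)
24..48  vy  (24B, 8-aligned)
within Frame: ttl at 16
24 + 16 = 40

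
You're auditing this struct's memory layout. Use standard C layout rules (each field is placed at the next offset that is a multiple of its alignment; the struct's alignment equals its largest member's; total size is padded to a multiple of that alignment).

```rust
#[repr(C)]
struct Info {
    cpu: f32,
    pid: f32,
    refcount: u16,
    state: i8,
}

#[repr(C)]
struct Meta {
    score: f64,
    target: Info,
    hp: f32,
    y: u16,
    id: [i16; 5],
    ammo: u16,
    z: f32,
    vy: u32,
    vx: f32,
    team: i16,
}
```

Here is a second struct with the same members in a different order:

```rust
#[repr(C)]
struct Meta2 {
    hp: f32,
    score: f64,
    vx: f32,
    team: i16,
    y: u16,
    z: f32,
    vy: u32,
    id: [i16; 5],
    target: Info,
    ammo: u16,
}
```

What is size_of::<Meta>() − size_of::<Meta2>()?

Info: cpu at 0 (size 4, align 4) → ends 4; pid at 4 (size 4, align 4) → ends 8; refcount at 8 (size 2, align 2) → ends 10; state at 10 (size 1, align 1) → ends 11; tail pad 1 to reach multiple of 4; total 12 bytes, alignment 4
score at 0 (size 8, align 8) → ends 8
target at 8 (size 12, align 4) → ends 20
hp at 20 (size 4, align 4) → ends 24
y at 24 (size 2, align 2) → ends 26
id at 26 (size 10, align 2) → ends 36
ammo at 36 (size 2, align 2) → ends 38
pad 2 to align 4 for z
z at 40 (size 4, align 4) → ends 44
vy at 44 (size 4, align 4) → ends 48
vx at 48 (size 4, align 4) → ends 52
team at 52 (size 2, align 2) → ends 54
tail pad 2 to reach multiple of 8
total 56 bytes, alignment 8
— Meta2 —
hp at 0 (size 4, align 4) → ends 4
pad 4 to align 8 for score
score at 8 (size 8, align 8) → ends 16
vx at 16 (size 4, align 4) → ends 20
team at 20 (size 2, align 2) → ends 22
y at 22 (size 2, align 2) → ends 24
z at 24 (size 4, align 4) → ends 28
vy at 28 (size 4, align 4) → ends 32
id at 32 (size 10, align 2) → ends 42
pad 2 to align 4 for target
target at 44 (size 12, align 4) → ends 56
ammo at 56 (size 2, align 2) → ends 58
tail pad 6 to reach multiple of 8
total 64 bytes, alignment 8
56 − 64 = -8

-8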